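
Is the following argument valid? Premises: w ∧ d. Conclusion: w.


This matches the form of conjunction elimination: the conclusion follows in every model of the premises.

Valid.


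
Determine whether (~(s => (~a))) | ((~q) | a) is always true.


Build the truth table over {a, q, s}:
a | q | s | φ
-------------
False | False | False | True
True | False | False | True
False | True | False | False
True | True | False | True
False | False | True | True
True | False | True | True
False | True | True | False
True | True | True | True
Counterexample at row 3: with a=False, q=True, s=False, the formula is False.

No, it is not a tautology.


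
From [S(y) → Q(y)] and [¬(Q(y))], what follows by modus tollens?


Modus tollens: from (P → Q) and ¬Q, infer ¬P.
Q = 'Q(y)' is denied; since P → Q, P must also fail.

Not (S(y)).


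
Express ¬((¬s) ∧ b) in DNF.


Step 1: Apply De Morgan: ¬((¬s) ∧ b) = ¬(¬s) ∨ ¬b.
Step 2: Eliminate any double negations (¬¬X = X).

s ∨ (¬b)


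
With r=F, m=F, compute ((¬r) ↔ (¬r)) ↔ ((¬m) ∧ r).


Substitute r=F, m=F:
¬r = T
¬r = T
(¬r) ↔ (¬r) = T ↔ T = T
¬m = T
(¬m) ∧ r = T ∧ F = F
((¬r) ↔ (¬r)) ↔ ((¬m) ∧ r) = T ↔ F = F

F


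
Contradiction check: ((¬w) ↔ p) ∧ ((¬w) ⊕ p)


Truth table over {p, w}:
p | w | φ
---------
F | F | F
T | F | F
F | T | F
T | T | F
Every row is false.

Yes, it is a contradiction.


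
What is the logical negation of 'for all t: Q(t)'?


¬(for all x: φ) = there exists x: ¬φ, and ¬(there exists x: φ) = for all x: ¬φ.
Apply to the universal statement.

there exists t: NOT(Q(t))


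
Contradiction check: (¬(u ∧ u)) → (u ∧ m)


Truth table over {m, u}:
m | u | φ
---------
F | F | F
T | F | F
F | T | T
T | T | T
Satisfying assignment at row 3: m=F, u=T gives T.

No, it is not a contradiction.


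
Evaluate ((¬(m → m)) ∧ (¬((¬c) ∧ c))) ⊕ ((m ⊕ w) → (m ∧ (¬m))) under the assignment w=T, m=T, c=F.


Substitute w=T, m=T, c=F:
… (earlier sub-steps elided)
¬(m → m) = F
¬c = T
(¬c) ∧ c = T ∧ F = F
¬((¬c) ∧ c) = T
(¬(m → m)) ∧ (¬((¬c) ∧ c)) = F ∧ T = F
m ⊕ w = T ⊕ T = F
¬m = F
m ∧ (¬m) = T ∧ F = F
(m ⊕ w) → (m ∧ (¬m)) = F → F = T
((¬(m → m)) ∧ (¬((¬c) ∧ c))) ⊕ ((m ⊕ w) → (m ∧ (¬m))) = F ⊕ T = T

T


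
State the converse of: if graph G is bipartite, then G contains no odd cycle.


The converse of (P → Q) is (Q → P). It is not in general equivalent to the original.
Here P = 'graph G is bipartite' and Q = 'G contains no odd cycle'.

If G contains no odd cycle, then graph G is bipartite.


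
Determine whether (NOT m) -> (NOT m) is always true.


Build the truth table over {m}:
m | φ
-----
F | T
T | T
Every row evaluates to true.

Yes, it is a tautology.


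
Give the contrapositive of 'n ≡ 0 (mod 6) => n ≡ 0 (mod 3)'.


The contrapositive of (P → Q) is (¬Q → ¬P); it is logically equivalent to the original.
Here P = 'n ≡ 0 (mod 6)' and Q = 'n ≡ 0 (mod 3)'.

If not (n ≡ 0 (mod 3)), then not (n ≡ 0 (mod 6)).


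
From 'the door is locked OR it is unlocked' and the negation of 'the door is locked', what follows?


Disjunctive syllogism: from (P ∨ Q) and ¬P, infer Q.
One disjunct, 'the door is locked', is ruled out; the other must hold.

it is unlocked


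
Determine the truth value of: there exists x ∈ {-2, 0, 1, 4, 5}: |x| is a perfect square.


Evaluate the predicate on each element: -2:F, 0:T, 1:T, 4:T, 5:F.
Witness x = 0 satisfies the predicate.

T


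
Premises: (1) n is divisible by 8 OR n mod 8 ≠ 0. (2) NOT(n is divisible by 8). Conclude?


Disjunctive syllogism: from (P ∨ Q) and ¬P, infer Q.
One disjunct, 'n is divisible by 8', is ruled out; the other must hold.

n mod 8 ≠ 0


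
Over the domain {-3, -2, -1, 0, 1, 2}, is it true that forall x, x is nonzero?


Evaluate the predicate on each element: -3:True, -2:True, -1:True, 0:False, 1:True, 2:True.
Counterexample x = 0 fails the predicate.

False


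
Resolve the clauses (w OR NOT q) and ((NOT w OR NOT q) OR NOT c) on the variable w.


The clauses contain complementary literals w and NOTw.
Resolution eliminates this pair and disjoins the remaining literals (merging duplicates).

(NOT q OR NOT c)


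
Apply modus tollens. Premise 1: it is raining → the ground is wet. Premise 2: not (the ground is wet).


Modus tollens: from (P → Q) and ¬Q, infer ¬P.
Q = 'the ground is wet' is denied; since P → Q, P must also fail.

Not (it is raining).


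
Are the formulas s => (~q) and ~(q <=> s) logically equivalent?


Compare truth tables:
q | s | φ | ψ
-------------
False | False | True | False
True | False | True | True
False | True | True | True
True | True | False | False
They differ at row 1 (q=False, s=False): φ=True but ψ=False.

No, they are not logically equivalent.


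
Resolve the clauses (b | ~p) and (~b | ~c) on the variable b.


The clauses contain complementary literals b and ~b.
Resolution eliminates this pair and disjoins the remaining literals (merging duplicates).

(~p | ~c)


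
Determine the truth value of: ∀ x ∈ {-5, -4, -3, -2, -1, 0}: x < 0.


Evaluate the predicate on each element: -5:T, -4:T, -3:T, -2:T, -1:T, 0:F.
Counterexample x = 0 fails the predicate.

F


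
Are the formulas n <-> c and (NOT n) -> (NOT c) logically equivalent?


Compare truth tables:
c | n | φ | ψ
-------------
F | F | T | T
T | F | F | F
F | T | F | T
T | T | T | T
They differ at row 3 (c=F, n=T): φ=F but ψ=T.

No, they are not logically equivalent.


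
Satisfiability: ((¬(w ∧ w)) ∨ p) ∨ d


Search for a satisfying assignment over {d, p, w}.
Try d=F, p=F, w=F: the formula evaluates to T.
A satisfying assignment exists.

Satisfiable.


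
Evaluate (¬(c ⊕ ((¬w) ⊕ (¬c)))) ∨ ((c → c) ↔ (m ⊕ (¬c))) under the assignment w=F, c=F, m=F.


Substitute w=F, c=F, m=F:
¬w = T
¬c = T
(¬w) ⊕ (¬c) = T ⊕ T = F
c ⊕ ((¬w) ⊕ (¬c)) = F ⊕ F = F
¬(c ⊕ ((¬w) ⊕ (¬c))) = T
c → c = F → F = T
¬c = T
m ⊕ (¬c) = F ⊕ T = T
(c → c) ↔ (m ⊕ (¬c)) = T ↔ T = T
(¬(c ⊕ ((¬w) ⊕ (¬c)))) ∨ ((c → c) ↔ (m ⊕ (¬c))) = T ∨ T = T

T


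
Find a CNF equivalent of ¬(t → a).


Step 1: Rewrite t → a as ¬t ∨ a.
Step 2: Negate: ¬(¬t ∨ a) = t ∧ ¬a (De Morgan + double negation).

t ∧ (¬a)


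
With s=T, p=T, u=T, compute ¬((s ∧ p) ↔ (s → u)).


Substitute s=T, p=T, u=T:
s ∧ p = T ∧ T = T
s → u = T → T = T
(s ∧ p) ↔ (s → u) = T ↔ T = T
¬((s ∧ p) ↔ (s → u)) = F

F


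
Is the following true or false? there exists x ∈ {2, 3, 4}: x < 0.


Evaluate the predicate on each element: 2:F, 3:F, 4:F.
No element satisfies the predicate.

F


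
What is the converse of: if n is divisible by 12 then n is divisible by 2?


The converse of (P → Q) is (Q → P). It is not in general equivalent to the original.
Here P = 'n is divisible by 12' and Q = 'n is divisible by 2'.

If n is divisible by 2, then n is divisible by 12.


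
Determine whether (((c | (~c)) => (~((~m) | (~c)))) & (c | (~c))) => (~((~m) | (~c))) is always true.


Build the truth table over {c, m}:
c | m | φ
---------
False | False | True
True | False | True
False | True | True
True | True | True
Every row evaluates to true.

Yes, it is a tautology.


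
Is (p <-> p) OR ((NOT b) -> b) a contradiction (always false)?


Truth table over {b, p}:
b | p | φ
---------
F | F | T
T | F | T
F | T | T
T | T | T
Satisfying assignment at row 1: b=F, p=F gives T.

No, it is not a contradiction.


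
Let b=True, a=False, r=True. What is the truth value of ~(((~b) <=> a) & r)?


Substitute b=True, a=False, r=True:
~b = False
(~b) <=> a = False <=> False = True
((~b) <=> a) & r = True & True = True
~(((~b) <=> a) & r) = False

False


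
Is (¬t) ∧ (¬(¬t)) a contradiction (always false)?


Truth table over {t}:
t | φ
-----
F | F
T | F
Every row is false.

Yes, it is a contradiction.


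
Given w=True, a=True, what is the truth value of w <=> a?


Biconditional is true when both operands have the same truth value.
Substitute: w=True, a=True.
True <=> True evaluates to True.

True


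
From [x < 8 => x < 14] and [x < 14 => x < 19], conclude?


Hypothetical syllogism: from (P → Q) and (Q → R), infer (P → R).
Chain the two implications through the shared middle term 'x < 14'.

x < 8 => x < 19


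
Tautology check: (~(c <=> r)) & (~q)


Build the truth table over {c, q, r}:
c | q | r | φ
-------------
False | False | False | False
True | False | False | True
False | True | False | False
True | True | False | False
False | False | True | True
True | False | True | False
False | True | True | False
True | True | True | False
Counterexample at row 1: with c=False, q=False, r=False, the formula is False.

No, it is not a tautology.


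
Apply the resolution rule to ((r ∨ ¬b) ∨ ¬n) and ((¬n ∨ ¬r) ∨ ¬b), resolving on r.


The clauses contain complementary literals r and ¬r.
Resolution eliminates this pair and disjoins the remaining literals (merging duplicates).

(¬n ∨ ¬b)


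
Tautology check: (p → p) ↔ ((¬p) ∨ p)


Build the truth table over {p}:
p | φ
-----
F | T
T | T
Every row evaluates to true.

Yes, it is a tautology.


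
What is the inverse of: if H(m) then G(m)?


The inverse of (P → Q) is (¬P → ¬Q). It is equivalent to the converse, not to the original.
Here P = 'H(m)' and Q = 'G(m)'.

If not (H(m)), then not (G(m)).


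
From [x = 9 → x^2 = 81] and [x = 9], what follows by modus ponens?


Modus ponens: from (P → Q) and P, infer Q.
P = 'x = 9' is asserted, and P → Q holds, so Q follows.

x^2 = 81.


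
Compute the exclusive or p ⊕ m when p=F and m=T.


Exclusive or is true when exactly one operand is true.
Substitute: p=F, m=T.
F ⊕ T evaluates to T.

T


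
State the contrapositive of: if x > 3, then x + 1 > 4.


The contrapositive of (P → Q) is (¬Q → ¬P); it is logically equivalent to the original.
Here P = 'x > 3' and Q = 'x + 1 > 4'.

If not (x + 1 > 4), then not (x > 3).


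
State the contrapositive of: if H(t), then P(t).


The contrapositive of (P → Q) is (¬Q → ¬P); it is logically equivalent to the original.
Here P = 'H(t)' and Q = 'P(t)'.

If not (P(t)), then not (H(t)).


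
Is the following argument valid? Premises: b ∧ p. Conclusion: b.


This matches the form of conjunction elimination: the conclusion follows in every model of the premises.

Valid.


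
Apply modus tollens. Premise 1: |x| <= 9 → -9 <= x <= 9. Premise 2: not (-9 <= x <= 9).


Modus tollens: from (P → Q) and ¬Q, infer ¬P.
Q = '-9 <= x <= 9' is denied; since P → Q, P must also fail.

Not (|x| <= 9).


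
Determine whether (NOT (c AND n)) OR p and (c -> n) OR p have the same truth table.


Compare truth tables:
c | n | p | φ | ψ
-----------------
F | F | F | T | T
T | F | F | T | F
F | T | F | T | T
T | T | F | F | T
F | F | T | T | T
T | F | T | T | T
F | T | T | T | T
T | T | T | T | T
They differ at row 2 (c=T, n=F, p=F): φ=T but ψ=F.

No, they are not logically equivalent.


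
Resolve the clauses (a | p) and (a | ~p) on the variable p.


The clauses contain complementary literals p and ~p.
Resolution eliminates this pair and disjoins the remaining literals (merging duplicates).

a


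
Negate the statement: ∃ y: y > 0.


¬(∀ x: φ) = ∃ x: ¬φ, and ¬(∃ x: φ) = ∀ x: ¬φ.
Apply to the existential statement.

∀ y: ¬(y > 0)


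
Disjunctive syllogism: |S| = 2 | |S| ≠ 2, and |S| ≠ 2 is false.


Disjunctive syllogism: from (P ∨ Q) and ¬P, infer Q.
One disjunct, '|S| ≠ 2', is ruled out; the other must hold.

|S| = 2


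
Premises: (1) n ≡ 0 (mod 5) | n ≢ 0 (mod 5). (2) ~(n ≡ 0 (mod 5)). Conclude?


Disjunctive syllogism: from (P ∨ Q) and ¬P, infer Q.
One disjunct, 'n ≡ 0 (mod 5)', is ruled out; the other must hold.

n ≢ 0 (mod 5)


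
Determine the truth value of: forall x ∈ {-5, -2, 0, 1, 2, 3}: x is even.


Evaluate the predicate on each element: -5:False, -2:True, 0:True, 1:False, 2:True, 3:False.
Counterexample x = -5 fails the predicate.

False


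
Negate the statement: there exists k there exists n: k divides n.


Negation flips each quantifier (∀↔∃) and negates the inner predicate.
¬(there exists k there exists n: φ) = for all k for all n: ¬φ.

for all k for all n: NOT(k divides n)


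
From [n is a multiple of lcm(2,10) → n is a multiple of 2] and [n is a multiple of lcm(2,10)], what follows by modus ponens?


Modus ponens: from (P → Q) and P, infer Q.
P = 'n is a multiple of lcm(2,10)' is asserted, and P → Q holds, so Q follows.

n is a multiple of 2.


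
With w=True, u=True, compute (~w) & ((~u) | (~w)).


Substitute w=True, u=True:
~w = False
~u = False
~w = False
(~u) | (~w) = False | False = False
(~w) & ((~u) | (~w)) = False & False = False

False


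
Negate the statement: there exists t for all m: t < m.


Negation flips each quantifier (∀↔∃) and negates the inner predicate.
¬(there exists t for all m: φ) = for all t there exists m: ¬φ.

for all t there exists m: NOT(t < m)


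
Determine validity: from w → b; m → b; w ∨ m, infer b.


This matches the form of proof by cases: the conclusion follows in every model of the premises.

Valid.


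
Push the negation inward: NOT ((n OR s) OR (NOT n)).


De Morgan: the negation of a disjunction is the conjunction of the negations.
Distribute NOT across OR, flipping it to AND, and negate each literal.

((NOT n) AND (NOT s)) AND n


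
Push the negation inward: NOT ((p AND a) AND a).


De Morgan: the negation of a conjunction is the disjunction of the negations.
Distribute NOT across AND, flipping it to OR, and negate each literal.

((NOT p) OR (NOT a)) OR (NOT a)


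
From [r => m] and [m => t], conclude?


Hypothetical syllogism: from (P → Q) and (Q → R), infer (P → R).
Chain the two implications through the shared middle term 'm'.

r => t


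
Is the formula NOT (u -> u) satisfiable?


Check all 2 assignments over {u}:
u | φ
-----
F | F
T | F
No assignment makes the formula true.

Unsatisfiable.


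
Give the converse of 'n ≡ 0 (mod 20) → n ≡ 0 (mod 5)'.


The converse of (P → Q) is (Q → P). It is not in general equivalent to the original.
Here P = 'n ≡ 0 (mod 20)' and Q = 'n ≡ 0 (mod 5)'.

If n ≡ 0 (mod 5), then n ≡ 0 (mod 20).


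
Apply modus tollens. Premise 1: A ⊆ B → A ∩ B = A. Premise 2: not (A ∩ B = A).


Modus tollens: from (P → Q) and ¬Q, infer ¬P.
Q = 'A ∩ B = A' is denied; since P → Q, P must also fail.

Not (A ⊆ B).


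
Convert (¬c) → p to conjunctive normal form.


Step 1: Rewrite (¬c) → p as ¬(¬c) ∨ p.
Step 2: Eliminate any double negations (¬¬X = X).

c ∨ p


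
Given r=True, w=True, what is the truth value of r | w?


Disjunction is false only when both operands are false.
Substitute: r=True, w=True.
True | True evaluates to True.

True


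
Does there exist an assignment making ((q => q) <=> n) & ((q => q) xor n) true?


Check all 4 assignments over {n, q}:
n | q | φ
---------
False | False | False
True | False | False
False | True | False
True | True | False
No assignment makes the formula true.

Unsatisfiable.


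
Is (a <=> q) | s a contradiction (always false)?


Truth table over {a, q, s}:
a | q | s | φ
-------------
False | False | False | True
True | False | False | False
False | True | False | False
True | True | False | True
False | False | True | True
True | False | True | True
False | True | True | True
True | True | True | True
Satisfying assignment at row 1: a=False, q=False, s=False gives True.

No, it is not a contradiction.


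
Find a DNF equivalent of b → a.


Step 1: Rewrite b → a as ¬b ∨ a.

(¬b) ∨ a


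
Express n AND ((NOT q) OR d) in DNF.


Step 1: Distribute ∧ over ∨: n ∧ ((¬q) ∨ d) = (n ∧ (¬q)) ∨ (n ∧ d).

(n AND (NOT q)) OR (n AND d)


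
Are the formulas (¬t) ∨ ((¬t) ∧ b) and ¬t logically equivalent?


Compare truth tables:
b | t | φ | ψ
-------------
F | F | T | T
T | F | T | T
F | T | F | F
T | T | F | F
The columns φ and ψ agree on every row.

Yes, they are logically equivalent.


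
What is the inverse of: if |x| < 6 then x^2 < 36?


The inverse of (P → Q) is (¬P → ¬Q). It is equivalent to the converse, not to the original.
Here P = '|x| < 6' and Q = 'x^2 < 36'.

If not (|x| < 6), then not (x^2 < 36).


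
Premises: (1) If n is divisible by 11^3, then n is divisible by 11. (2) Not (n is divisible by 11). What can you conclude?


Modus tollens: from (P → Q) and ¬Q, infer ¬P.
Q = 'n is divisible by 11' is denied; since P → Q, P must also fail.

Not (n is divisible by 11^3).


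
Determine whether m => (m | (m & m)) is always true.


Build the truth table over {m}:
m | φ
-----
False | True
True | True
Every row evaluates to true.

Yes, it is a tautology.


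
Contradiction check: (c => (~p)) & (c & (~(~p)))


Truth table over {c, p}:
c | p | φ
---------
False | False | False
True | False | False
False | True | False
True | True | False
Every row is false.

Yes, it is a contradiction.


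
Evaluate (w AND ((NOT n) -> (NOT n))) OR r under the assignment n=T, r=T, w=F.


Substitute n=T, r=T, w=F:
NOT n = F
NOT n = F
(NOT n) -> (NOT n) = F -> F = T
w AND ((NOT n) -> (NOT n)) = F AND T = F
(w AND ((NOT n) -> (NOT n))) OR r = F OR T = T

T


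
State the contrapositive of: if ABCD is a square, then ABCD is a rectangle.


The contrapositive of (P → Q) is (¬Q → ¬P); it is logically equivalent to the original.
Here P = 'ABCD is a square' and Q = 'ABCD is a rectangle'.

If not (ABCD is a rectangle), then not (ABCD is a square).


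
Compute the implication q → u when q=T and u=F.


Implication is false only when antecedent is true and consequent is false.
Substitute: q=T, u=F.
T → F evaluates to F.

F


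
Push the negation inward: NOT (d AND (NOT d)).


De Morgan: the negation of a conjunction is the disjunction of the negations.
Distribute NOT across AND, flipping it to OR, and negate each literal.

(NOT d) OR d


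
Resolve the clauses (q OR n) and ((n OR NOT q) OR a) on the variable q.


The clauses contain complementary literals q and NOTq.
Resolution eliminates this pair and disjoins the remaining literals (merging duplicates).

(n OR a)


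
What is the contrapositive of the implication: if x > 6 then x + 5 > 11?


The contrapositive of (P → Q) is (¬Q → ¬P); it is logically equivalent to the original.
Here P = 'x > 6' and Q = 'x + 5 > 11'.

If not (x + 5 > 11), then not (x > 6).


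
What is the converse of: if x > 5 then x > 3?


The converse of (P → Q) is (Q → P). It is not in general equivalent to the original.
Here P = 'x > 5' and Q = 'x > 3'.

If x > 3, then x > 5.


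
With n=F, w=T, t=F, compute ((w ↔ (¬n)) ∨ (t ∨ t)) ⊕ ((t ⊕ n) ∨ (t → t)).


Substitute n=F, w=T, t=F:
¬n = T
w ↔ (¬n) = T ↔ T = T
t ∨ t = F ∨ F = F
(w ↔ (¬n)) ∨ (t ∨ t) = T ∨ F = T
t ⊕ n = F ⊕ F = F
t → t = F → F = T
(t ⊕ n) ∨ (t → t) = F ∨ T = T
((w ↔ (¬n)) ∨ (t ∨ t)) ⊕ ((t ⊕ n) ∨ (t → t)) = T ⊕ T = F

F


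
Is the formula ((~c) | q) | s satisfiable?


Search for a satisfying assignment over {c, q, s}.
Try c=False, q=False, s=False: the formula evaluates to True.
A satisfying assignment exists.

Satisfiable.


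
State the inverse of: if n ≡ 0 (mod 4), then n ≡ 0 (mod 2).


The inverse of (P → Q) is (¬P → ¬Q). It is equivalent to the converse, not to the original.
Here P = 'n ≡ 0 (mod 4)' and Q = 'n ≡ 0 (mod 2)'.

If not (n ≡ 0 (mod 4)), then not (n ≡ 0 (mod 2)).


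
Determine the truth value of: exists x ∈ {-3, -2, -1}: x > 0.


Evaluate the predicate on each element: -3:False, -2:False, -1:False.
No element satisfies the predicate.

False


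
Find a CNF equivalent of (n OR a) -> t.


Step 1: Rewrite as ¬(n ∨ a) ∨ t = (¬n ∧ ¬a) ∨ t.
Step 2: Distribute ∨ over ∧.

((NOT n) OR t) AND ((NOT a) OR t)


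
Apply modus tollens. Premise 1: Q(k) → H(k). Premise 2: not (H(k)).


Modus tollens: from (P → Q) and ¬Q, infer ¬P.
Q = 'H(k)' is denied; since P → Q, P must also fail.

Not (Q(k)).


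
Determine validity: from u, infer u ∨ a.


This matches the form of disjunction introduction: the conclusion follows in every model of the premises.

Valid.


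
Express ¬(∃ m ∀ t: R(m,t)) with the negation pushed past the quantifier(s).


Negation flips each quantifier (∀↔∃) and negates the inner predicate.
¬(∃ m ∀ t: φ) = ∀ m ∃ t: ¬φ.

∀ m ∃ t: ¬(R(m,t))


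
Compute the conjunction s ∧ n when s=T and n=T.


Conjunction is true only when both operands are true.
Substitute: s=T, n=T.
T ∧ T evaluates to T.

T


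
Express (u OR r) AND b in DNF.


Step 1: Distribute ∧ over ∨: (u ∨ r) ∧ b = (u ∧ b) ∨ (r ∧ b).

(u AND b) OR (r AND b)


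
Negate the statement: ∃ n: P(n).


¬(∀ x: φ) = ∃ x: ¬φ, and ¬(∃ x: φ) = ∀ x: ¬φ.
Apply to the existential statement.

∀ n: ¬(P(n))


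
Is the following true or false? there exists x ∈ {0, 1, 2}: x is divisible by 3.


Evaluate the predicate on each element: 0:T, 1:F, 2:F.
Witness x = 0 satisfies the predicate.

T


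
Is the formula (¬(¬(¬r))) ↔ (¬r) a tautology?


Build the truth table over {r}:
r | φ
-----
F | T
T | T
Every row evaluates to true.

Yes, it is a tautology.


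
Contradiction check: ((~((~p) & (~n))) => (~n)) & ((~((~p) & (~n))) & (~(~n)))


Truth table over {n, p}:
n | p | φ
---------
False | False | False
True | False | False
False | True | False
True | True | False
Every row is false.

Yes, it is a contradiction.


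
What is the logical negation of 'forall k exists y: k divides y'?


Negation flips each quantifier (∀↔∃) and negates the inner predicate.
¬(forall k exists y: φ) = exists k forall y: ¬φ.

exists k forall y: ~(k divides y)


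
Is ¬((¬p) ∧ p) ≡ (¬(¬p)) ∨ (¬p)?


Compare truth tables:
p | φ | ψ
---------
F | T | T
T | T | T
The columns φ and ψ agree on every row.

Yes, they are logically equivalent.


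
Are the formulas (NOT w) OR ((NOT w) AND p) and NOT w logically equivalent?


Compare truth tables:
p | w | φ | ψ
-------------
F | F | T | T
T | F | T | T
F | T | F | F
T | T | F | F
The columns φ and ψ agree on every row.

Yes, they are logically equivalent.


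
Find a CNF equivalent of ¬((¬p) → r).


Step 1: Rewrite (¬p) → r as ¬(¬p) ∨ r.
Step 2: Negate: ¬(¬(¬p) ∨ r) = (¬p) ∧ ¬r (De Morgan + double negation).

(¬p) ∧ (¬r)


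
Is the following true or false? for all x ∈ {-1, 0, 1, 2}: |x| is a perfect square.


Evaluate the predicate on each element: -1:T, 0:T, 1:T, 2:F.
Counterexample x = 2 fails the predicate.

F


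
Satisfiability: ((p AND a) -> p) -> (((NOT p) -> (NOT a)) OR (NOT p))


Search for a satisfying assignment over {a, p}.
Try a=F, p=F: the formula evaluates to T.
A satisfying assignment exists.

Satisfiable.


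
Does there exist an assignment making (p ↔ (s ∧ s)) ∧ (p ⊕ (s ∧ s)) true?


Check all 4 assignments over {p, s}:
p | s | φ
---------
F | F | F
T | F | F
F | T | F
T | T | F
No assignment makes the formula true.

Unsatisfiable.


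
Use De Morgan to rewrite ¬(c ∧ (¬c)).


De Morgan: the negation of a conjunction is the disjunction of the negations.
Distribute ¬ across ∧, flipping it to ∨, and negate each literal.

(¬c) ∨ c


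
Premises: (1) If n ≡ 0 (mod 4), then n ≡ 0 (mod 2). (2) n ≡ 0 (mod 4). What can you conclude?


Modus ponens: from (P → Q) and P, infer Q.
P = 'n ≡ 0 (mod 4)' is asserted, and P → Q holds, so Q follows.

n ≡ 0 (mod 2).


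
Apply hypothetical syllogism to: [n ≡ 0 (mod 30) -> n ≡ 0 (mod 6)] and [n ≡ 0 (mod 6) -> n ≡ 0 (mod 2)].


Hypothetical syllogism: from (P → Q) and (Q → R), infer (P → R).
Chain the two implications through the shared middle term 'n ≡ 0 (mod 6)'.

n ≡ 0 (mod 30) -> n ≡ 0 (mod 2)


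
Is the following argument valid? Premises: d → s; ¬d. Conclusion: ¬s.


This is denying the antecedent (fallacy). There exist truth assignments where the premises are all true but the conclusion is false.

Invalid.


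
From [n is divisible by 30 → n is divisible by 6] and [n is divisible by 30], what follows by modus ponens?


Modus ponens: from (P → Q) and P, infer Q.
P = 'n is divisible by 30' is asserted, and P → Q holds, so Q follows.

n is divisible by 6.


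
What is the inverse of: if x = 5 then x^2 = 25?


The inverse of (P → Q) is (¬P → ¬Q). It is equivalent to the converse, not to the original.
Here P = 'x = 5' and Q = 'x^2 = 25'.

If not (x = 5), then not (x^2 = 25).


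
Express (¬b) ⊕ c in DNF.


Step 1: (¬b) ⊕ c is true exactly when they disagree: ((¬b) ∧ ¬c) ∨ (¬(¬b) ∧ c).
Step 2: Eliminate any double negations (¬¬X = X).

((¬b) ∧ (¬c)) ∨ (b ∧ c)


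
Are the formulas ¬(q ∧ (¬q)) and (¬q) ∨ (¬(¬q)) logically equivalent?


Compare truth tables:
q | φ | ψ
---------
F | T | T
T | T | T
The columns φ and ψ agree on every row.

Yes, they are logically equivalent.


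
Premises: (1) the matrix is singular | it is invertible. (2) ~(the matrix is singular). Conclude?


Disjunctive syllogism: from (P ∨ Q) and ¬P, infer Q.
One disjunct, 'the matrix is singular', is ruled out; the other must hold.

it is invertible


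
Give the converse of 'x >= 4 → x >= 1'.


The converse of (P → Q) is (Q → P). It is not in general equivalent to the original.
Here P = 'x >= 4' and Q = 'x >= 1'.

If x >= 1, then x >= 4.


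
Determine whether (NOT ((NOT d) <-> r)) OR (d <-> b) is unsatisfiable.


Truth table over {b, d, r}:
b | d | r | φ
-------------
F | F | F | T
T | F | F | T
F | T | F | F
T | T | F | T
F | F | T | T
T | F | T | F
F | T | T | T
T | T | T | T
Satisfying assignment at row 1: b=F, d=F, r=F gives T.

No, it is not a contradiction.


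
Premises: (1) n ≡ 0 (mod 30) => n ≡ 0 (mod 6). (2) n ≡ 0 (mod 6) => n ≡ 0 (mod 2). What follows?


Hypothetical syllogism: from (P → Q) and (Q → R), infer (P → R).
Chain the two implications through the shared middle term 'n ≡ 0 (mod 6)'.

n ≡ 0 (mod 30) => n ≡ 0 (mod 2)


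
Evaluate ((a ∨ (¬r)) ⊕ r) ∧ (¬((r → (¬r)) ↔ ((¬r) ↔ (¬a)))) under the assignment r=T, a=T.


Substitute r=T, a=T:
… (earlier sub-steps elided)
a ∨ (¬r) = T ∨ F = T
(a ∨ (¬r)) ⊕ r = T ⊕ T = F
¬r = F
r → (¬r) = T → F = F
¬r = F
¬a = F
(¬r) ↔ (¬a) = F ↔ F = T
(r → (¬r)) ↔ ((¬r) ↔ (¬a)) = F ↔ T = F
¬((r → (¬r)) ↔ ((¬r) ↔ (¬a))) = T
((a ∨ (¬r)) ⊕ r) ∧ (¬((r → (¬r)) ↔ ((¬r) ↔ (¬a)))) = F ∧ T = F

F


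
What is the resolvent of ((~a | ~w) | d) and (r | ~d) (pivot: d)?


The clauses contain complementary literals d and ~d.
Resolution eliminates this pair and disjoins the remaining literals (merging duplicates).

((~a | ~w) | r)


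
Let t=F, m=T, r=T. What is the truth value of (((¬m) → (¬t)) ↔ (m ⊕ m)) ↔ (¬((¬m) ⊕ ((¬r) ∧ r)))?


Substitute t=F, m=T, r=T:
… (earlier sub-steps elided)
¬t = T
(¬m) → (¬t) = F → T = T
m ⊕ m = T ⊕ T = F
((¬m) → (¬t)) ↔ (m ⊕ m) = T ↔ F = F
¬m = F
¬r = F
(¬r) ∧ r = F ∧ T = F
(¬m) ⊕ ((¬r) ∧ r) = F ⊕ F = F
¬((¬m) ⊕ ((¬r) ∧ r)) = T
(((¬m) → (¬t)) ↔ (m ⊕ m)) ↔ (¬((¬m) ⊕ ((¬r) ∧ r))) = F ↔ T = F

F


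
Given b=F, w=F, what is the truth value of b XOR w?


Exclusive or is true when exactly one operand is true.
Substitute: b=F, w=F.
F XOR F evaluates to F.

F


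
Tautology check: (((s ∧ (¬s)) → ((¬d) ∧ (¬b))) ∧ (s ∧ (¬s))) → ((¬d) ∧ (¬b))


Build the truth table over {b, d, s}:
b | d | s | φ
-------------
F | F | F | T
T | F | F | T
F | T | F | T
T | T | F | T
F | F | T | T
T | F | T | T
F | T | T | T
T | T | T | T
Every row evaluates to true.

Yes, it is a tautology.


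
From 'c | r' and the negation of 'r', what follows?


Disjunctive syllogism: from (P ∨ Q) and ¬P, infer Q.
One disjunct, 'r', is ruled out; the other must hold.

c


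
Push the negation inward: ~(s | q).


De Morgan: the negation of a disjunction is the conjunction of the negations.
Distribute ~ across |, flipping it to &, and negate each literal.

(~s) & (~q)


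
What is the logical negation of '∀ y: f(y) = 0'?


¬(∀ x: φ) = ∃ x: ¬φ, and ¬(∃ x: φ) = ∀ x: ¬φ.
Apply to the universal statement.

∃ y: ¬(f(y) = 0)


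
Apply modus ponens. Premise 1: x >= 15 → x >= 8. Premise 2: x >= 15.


Modus ponens: from (P → Q) and P, infer Q.
P = 'x >= 15' is asserted, and P → Q holds, so Q follows.

x >= 8.


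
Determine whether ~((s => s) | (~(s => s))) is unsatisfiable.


Truth table over {s}:
s | φ
-----
False | False
True | False
Every row is false.

Yes, it is a contradiction.


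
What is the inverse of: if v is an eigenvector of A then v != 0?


The inverse of (P → Q) is (¬P → ¬Q). It is equivalent to the converse, not to the original.
Here P = 'v is an eigenvector of A' and Q = 'v != 0'.

If not (v is an eigenvector of A), then not (v != 0).


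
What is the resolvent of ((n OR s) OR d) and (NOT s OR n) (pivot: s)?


The clauses contain complementary literals s and NOTs.
Resolution eliminates this pair and disjoins the remaining literals (merging duplicates).

(n OR d)


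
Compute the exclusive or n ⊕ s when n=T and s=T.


Exclusive or is true when exactly one operand is true.
Substitute: n=T, s=T.
T ⊕ T evaluates to F.

F


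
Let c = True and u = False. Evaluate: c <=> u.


Biconditional is true when both operands have the same truth value.
Substitute: c=True, u=False.
True <=> False evaluates to False.

False


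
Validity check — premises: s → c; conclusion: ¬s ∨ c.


This matches the form of material implication: the conclusion follows in every model of the premises.

Valid.


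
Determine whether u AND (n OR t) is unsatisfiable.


Truth table over {n, t, u}:
n | t | u | φ
-------------
F | F | F | F
T | F | F | F
F | T | F | F
T | T | F | F
F | F | T | F
T | F | T | T
F | T | T | T
T | T | T | T
Satisfying assignment at row 6: n=T, t=F, u=T gives T.

No, it is not a contradiction.


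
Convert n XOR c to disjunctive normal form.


Step 1: n ⊕ c is true exactly when they disagree: (n ∧ ¬c) ∨ (¬n ∧ c).

(n AND (NOT c)) OR ((NOT n) AND c)


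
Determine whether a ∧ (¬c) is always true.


Build the truth table over {a, c}:
a | c | φ
---------
F | F | F
T | F | T
F | T | F
T | T | F
Counterexample at row 1: with a=F, c=F, the formula is F.

No, it is not a tautology.


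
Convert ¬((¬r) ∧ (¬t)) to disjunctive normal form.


Step 1: Apply De Morgan: ¬((¬r) ∧ (¬t)) = ¬(¬r) ∨ ¬(¬t).
Step 2: Eliminate any double negations (¬¬X = X).

r ∨ t


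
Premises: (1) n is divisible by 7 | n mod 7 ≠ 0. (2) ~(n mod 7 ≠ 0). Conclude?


Disjunctive syllogism: from (P ∨ Q) and ¬P, infer Q.
One disjunct, 'n mod 7 ≠ 0', is ruled out; the other must hold.

n is divisible by 7


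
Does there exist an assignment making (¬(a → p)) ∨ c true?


Search for a satisfying assignment over {a, c, p}.
Try a=T, c=F, p=F: the formula evaluates to T.
A satisfying assignment exists.

Satisfiable.


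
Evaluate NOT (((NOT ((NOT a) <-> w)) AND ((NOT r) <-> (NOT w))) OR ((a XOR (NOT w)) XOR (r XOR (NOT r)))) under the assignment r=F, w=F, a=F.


Substitute r=F, w=F, a=F:
… (earlier sub-steps elided)
NOT w = T
(NOT r) <-> (NOT w) = T <-> T = T
(NOT ((NOT a) <-> w)) AND ((NOT r) <-> (NOT w)) = T AND T = T
NOT w = T
a XOR (NOT w) = F XOR T = T
NOT r = T
r XOR (NOT r) = F XOR T = T
(a XOR (NOT w)) XOR (r XOR (NOT r)) = T XOR T = F
((NOT ((NOT a) <-> w)) AND ((NOT r) <-> (NOT w))) OR ((a XOR (NOT w)) XOR (r XOR (NOT r))) = T OR F = T
NOT (((NOT ((NOT a) <-> w)) AND ((NOT r) <-> (NOT w))) OR ((a XOR (NOT w)) XOR (r XOR (NOT r)))) = F

F


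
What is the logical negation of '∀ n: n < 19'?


¬(∀ x: φ) = ∃ x: ¬φ, and ¬(∃ x: φ) = ∀ x: ¬φ.
Apply to the universal statement.

∃ n: ¬(n < 19)


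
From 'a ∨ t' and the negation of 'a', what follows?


Disjunctive syllogism: from (P ∨ Q) and ¬P, infer Q.
One disjunct, 'a', is ruled out; the other must hold.

t


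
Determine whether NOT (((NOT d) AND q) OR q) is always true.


Build the truth table over {d, q}:
d | q | φ
---------
F | F | T
T | F | T
F | T | F
T | T | F
Counterexample at row 3: with d=F, q=T, the formula is F.

No, it is not a tautology.


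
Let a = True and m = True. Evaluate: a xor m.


Exclusive or is true when exactly one operand is true.
Substitute: a=True, m=True.
True xor True evaluates to False.

False


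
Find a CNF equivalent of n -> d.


Step 1: Rewrite n → d as ¬n ∨ d.

(NOT n) OR d


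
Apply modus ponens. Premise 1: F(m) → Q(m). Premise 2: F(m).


Modus ponens: from (P → Q) and P, infer Q.
P = 'F(m)' is asserted, and P → Q holds, so Q follows.

Q(m).


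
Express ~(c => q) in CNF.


Step 1: Rewrite c → q as ¬c ∨ q.
Step 2: Negate: ¬(¬c ∨ q) = c ∧ ¬q (De Morgan + double negation).

c & (~q)


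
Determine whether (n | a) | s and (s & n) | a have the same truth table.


Compare truth tables:
a | n | s | φ | ψ
-----------------
False | False | False | False | False
True | False | False | True | True
False | True | False | True | False
True | True | False | True | True
False | False | True | True | False
True | False | True | True | True
False | True | True | True | True
True | True | True | True | True
They differ at row 3 (a=False, n=True, s=False): φ=True but ψ=False.

No, they are not logically equivalent.


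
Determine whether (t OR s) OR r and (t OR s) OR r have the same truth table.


Compare truth tables:
r | s | t | φ | ψ
-----------------
F | F | F | F | F
T | F | F | T | T
F | T | F | T | T
T | T | F | T | T
F | F | T | T | T
T | F | T | T | T
F | T | T | T | T
T | T | T | T | T
The columns φ and ψ agree on every row.

Yes, they are logically equivalent.


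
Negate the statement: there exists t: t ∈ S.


¬(for all x: φ) = there exists x: ¬φ, and ¬(there exists x: φ) = for all x: ¬φ.
Apply to the existential statement.

for all t: NOT(t ∈ S)


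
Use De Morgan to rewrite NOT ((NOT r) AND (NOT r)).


De Morgan: the negation of a conjunction is the disjunction of the negations.
Distribute NOT across AND, flipping it to OR, and negate each literal.

r OR r


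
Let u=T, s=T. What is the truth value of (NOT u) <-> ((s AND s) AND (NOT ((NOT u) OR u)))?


Substitute u=T, s=T:
NOT u = F
s AND s = T AND T = T
NOT u = F
(NOT u) OR u = F OR T = T
NOT ((NOT u) OR u) = F
(s AND s) AND (NOT ((NOT u) OR u)) = T AND F = F
(NOT u) <-> ((s AND s) AND (NOT ((NOT u) OR u))) = F <-> F = T

T


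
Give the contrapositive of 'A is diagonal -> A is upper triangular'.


The contrapositive of (P → Q) is (¬Q → ¬P); it is logically equivalent to the original.
Here P = 'A is diagonal' and Q = 'A is upper triangular'.

If not (A is upper triangular), then not (A is diagonal).


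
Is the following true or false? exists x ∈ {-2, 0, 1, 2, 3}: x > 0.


Evaluate the predicate on each element: -2:False, 0:False, 1:True, 2:True, 3:True.
Witness x = 1 satisfies the predicate.

True


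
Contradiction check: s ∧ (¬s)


Truth table over {s}:
s | φ
-----
F | F
T | F
Every row is false.

Yes, it is a contradiction.


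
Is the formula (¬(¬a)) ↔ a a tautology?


Build the truth table over {a}:
a | φ
-----
F | T
T | T
Every row evaluates to true.

Yes, it is a tautology.


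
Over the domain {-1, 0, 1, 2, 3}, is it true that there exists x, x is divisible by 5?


Evaluate the predicate on each element: -1:F, 0:T, 1:F, 2:F, 3:F.
Witness x = 0 satisfies the predicate.

T


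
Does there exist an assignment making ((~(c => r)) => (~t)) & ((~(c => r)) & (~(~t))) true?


Check all 8 assignments over {c, r, t}:
c | r | t | φ
-------------
False | False | False | False
True | False | False | False
False | True | False | False
True | True | False | False
False | False | True | False
True | False | True | False
False | True | True | False
True | True | True | False
No assignment makes the formula true.

Unsatisfiable.


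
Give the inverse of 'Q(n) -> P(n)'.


The inverse of (P → Q) is (¬P → ¬Q). It is equivalent to the converse, not to the original.
Here P = 'Q(n)' and Q = 'P(n)'.

If not (Q(n)), then not (P(n)).


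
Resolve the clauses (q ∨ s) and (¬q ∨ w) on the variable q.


The clauses contain complementary literals q and ¬q.
Resolution eliminates this pair and disjoins the remaining literals (merging duplicates).

(s ∨ w)


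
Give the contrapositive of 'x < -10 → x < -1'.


The contrapositive of (P → Q) is (¬Q → ¬P); it is logically equivalent to the original.
Here P = 'x < -10' and Q = 'x < -1'.

If not (x < -1), then not (x < -10).


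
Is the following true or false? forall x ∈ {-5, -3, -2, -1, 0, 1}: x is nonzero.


Evaluate the predicate on each element: -5:True, -3:True, -2:True, -1:True, 0:False, 1:True.
Counterexample x = 0 fails the predicate.

False


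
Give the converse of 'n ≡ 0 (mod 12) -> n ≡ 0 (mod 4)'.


The converse of (P → Q) is (Q → P). It is not in general equivalent to the original.
Here P = 'n ≡ 0 (mod 12)' and Q = 'n ≡ 0 (mod 4)'.

If n ≡ 0 (mod 4), then n ≡ 0 (mod 12).


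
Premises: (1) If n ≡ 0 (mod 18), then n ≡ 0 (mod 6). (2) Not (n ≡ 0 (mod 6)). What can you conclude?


Modus tollens: from (P → Q) and ¬Q, infer ¬P.
Q = 'n ≡ 0 (mod 6)' is denied; since P → Q, P must also fail.

Not (n ≡ 0 (mod 18)).


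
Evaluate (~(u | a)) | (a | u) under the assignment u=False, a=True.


Substitute u=False, a=True:
u | a = False | True = True
~(u | a) = False
a | u = True | False = True
(~(u | a)) | (a | u) = False | True = True

True


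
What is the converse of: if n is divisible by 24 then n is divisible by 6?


The converse of (P → Q) is (Q → P). It is not in general equivalent to the original.
Here P = 'n is divisible by 24' and Q = 'n is divisible by 6'.

If n is divisible by 6, then n is divisible by 24.


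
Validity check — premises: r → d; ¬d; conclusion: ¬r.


This matches the form of modus tollens: the conclusion follows in every model of the premises.

Valid.


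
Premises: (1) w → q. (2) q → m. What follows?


Hypothetical syllogism: from (P → Q) and (Q → R), infer (P → R).
Chain the two implications through the shared middle term 'q'.

w → m


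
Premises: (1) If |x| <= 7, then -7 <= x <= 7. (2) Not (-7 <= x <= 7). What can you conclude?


Modus tollens: from (P → Q) and ¬Q, infer ¬P.
Q = '-7 <= x <= 7' is denied; since P → Q, P must also fail.

Not (|x| <= 7).


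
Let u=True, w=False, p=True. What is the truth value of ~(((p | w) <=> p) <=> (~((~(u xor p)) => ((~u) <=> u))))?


Substitute u=True, w=False, p=True:
p | w = True | False = True
(p | w) <=> p = True <=> True = True
u xor p = True xor True = False
~(u xor p) = True
~u = False
(~u) <=> u = False <=> True = False
(~(u xor p)) => ((~u) <=> u) = True => False = False
~((~(u xor p)) => ((~u) <=> u)) = True
((p | w) <=> p) <=> (~((~(u xor p)) => ((~u) <=> u))) = True <=> True = True
~(((p | w) <=> p) <=> (~((~(u xor p)) => ((~u) <=> u)))) = False

False
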